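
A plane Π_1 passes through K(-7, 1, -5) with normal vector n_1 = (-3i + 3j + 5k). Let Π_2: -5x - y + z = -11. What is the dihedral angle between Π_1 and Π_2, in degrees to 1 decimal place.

Π_1: n_1·r = n_1·K gives -3x + 3y + 5z = -1.
cos θ = |n₁·n₂| / (|n₁||n₂|) = |17| / (√43 · √27).
θ = arccos(0.49892) ≈ 60.1°.

60.1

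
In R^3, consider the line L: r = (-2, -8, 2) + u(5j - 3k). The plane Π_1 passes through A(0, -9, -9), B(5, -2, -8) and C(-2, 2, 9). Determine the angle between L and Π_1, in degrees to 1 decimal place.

44.7

AB = (5, 7, 1), AC = (-2, 11, 18); a normal to Π_1 is AB × AC = (115, -92, 69).
Using A: Π_1 has equation 115x - 92y + 69z = 207.
sin θ = |n·v| / (|n||v|) = |-667| / (√26450 · √34) = 0.70335.
θ ≈ 44.7°.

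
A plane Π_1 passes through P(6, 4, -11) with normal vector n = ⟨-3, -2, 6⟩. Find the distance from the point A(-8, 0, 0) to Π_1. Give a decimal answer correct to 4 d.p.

16.5714

Π_1: n·r = n·P gives -3x - 2y + 6z = -92.
n·A − d = (-3)·(-8) + (-2)·(0) + (6)·(0) − (-92) = 116; |n| = √49.
Distance = |116| / √49 = 116/√49 ≈ 16.5714.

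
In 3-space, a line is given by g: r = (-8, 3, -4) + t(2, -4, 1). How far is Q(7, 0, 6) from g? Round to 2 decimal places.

14.33

Taking (-8, 3, -4) on g with direction v = (2, -4, 1): w = Q − (-8, 3, -4) = (15, -3, 10), and w × v = (37, 5, -54).
Distance = |w × v| / |v| = √4310 / √21 ≈ 14.33.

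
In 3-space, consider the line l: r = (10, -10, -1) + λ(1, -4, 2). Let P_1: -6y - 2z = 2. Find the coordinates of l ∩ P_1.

(7, 2, -7)

Substitute r = (10, -10, -1) + t(1, -4, 2) into the plane: 62 + 20t = 2, so t = -3.
Intersection: (10, -10, -1) + (-3)·(1, -4, 2) = (7, 2, -7).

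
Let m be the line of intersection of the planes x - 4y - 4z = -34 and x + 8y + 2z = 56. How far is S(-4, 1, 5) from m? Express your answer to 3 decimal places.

7.368

Direction of m: (1, -4, -4) × (1, 8, 2) = (24, -6, 12).
A point on m: solving the two plane equations with x = 2 gives (2, 6, 3).
Taking (2, 6, 3) on m with direction v = (24, -6, 12): w = S − (2, 6, 3) = (-6, -5, 2), and w × v = (-48, 120, 156).
Distance = |w × v| / |v| = √41040 / √756 ≈ 7.368.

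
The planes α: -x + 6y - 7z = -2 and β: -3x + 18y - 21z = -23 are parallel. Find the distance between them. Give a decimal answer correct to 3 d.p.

0.611

Rescale β by 1/3: -x + 6y - 7z = -23/3. Then distance = |-2 − (-23/3)| / √86 ≈ 0.611.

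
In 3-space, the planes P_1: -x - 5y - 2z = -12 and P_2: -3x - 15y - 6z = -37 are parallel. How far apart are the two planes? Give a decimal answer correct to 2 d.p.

0.06

Rescale P_2 by 1/3: -x - 5y - 2z = -37/3. Then distance = |-12 − (-37/3)| / √30 ≈ 0.06.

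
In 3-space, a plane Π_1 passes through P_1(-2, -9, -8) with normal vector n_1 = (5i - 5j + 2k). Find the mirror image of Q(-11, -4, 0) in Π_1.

(-1, -14, 4)

Π_1: n_1·r = n_1·P_1 gives 5x - 5y + 2z = 19.
λ = (n·Q − d)/|n|² = (-35 − 19)/54 = -1.
Reflection = Q − 2λn = (-11, -4, 0) − (-2)·(5, -5, 2) = (-1, -14, 4).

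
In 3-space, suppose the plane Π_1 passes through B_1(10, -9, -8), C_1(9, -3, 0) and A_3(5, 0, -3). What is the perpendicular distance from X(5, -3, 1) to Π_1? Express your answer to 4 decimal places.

3.2271

B_1C_1 = (-1, 6, 8), B_1A_3 = (-5, 9, 5); a normal to Π_1 is B_1C_1 × B_1A_3 = (-42, -35, 21).
Using B_1: Π_1 has equation -42x - 35y + 21z = -273.
n·X − d = (-42)·(5) + (-35)·(-3) + (21)·(1) − (-273) = 189; |n| = √3430.
Distance = |189| / √3430 = 189/√3430 ≈ 3.2271.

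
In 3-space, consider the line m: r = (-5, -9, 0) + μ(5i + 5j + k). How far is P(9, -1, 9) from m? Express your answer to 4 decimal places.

7.9582

Taking (-5, -9, 0) on m with direction v = (5, 5, 1): w = P − (-5, -9, 0) = (14, 8, 9), and w × v = (-37, 31, 30).
Distance = |w × v| / |v| = √3230 / √51 ≈ 7.9582.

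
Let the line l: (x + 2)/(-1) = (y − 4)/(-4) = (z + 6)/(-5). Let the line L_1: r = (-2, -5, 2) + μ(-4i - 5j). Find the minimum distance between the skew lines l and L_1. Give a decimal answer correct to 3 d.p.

7.917

l has direction (-1, -4, -5) through (-2, 4, -6).
Common perpendicular direction n = (-1, -4, -5) × (-4, -5, 0) = (-25, 20, -11).
With w = (-2, -5, 2) − (-2, 4, -6) = (0, -9, 8), w · n = -268.
Distance = |w · n| / |n| = |-268| / √1146 ≈ 7.917.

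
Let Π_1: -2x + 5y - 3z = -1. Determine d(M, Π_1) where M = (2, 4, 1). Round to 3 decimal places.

n·M − d = (-2)·(2) + (5)·(4) + (-3)·(1) − (-1) = 14; |n| = √38.
Distance = |14| / √38 = 14/√38 ≈ 2.271.

2.271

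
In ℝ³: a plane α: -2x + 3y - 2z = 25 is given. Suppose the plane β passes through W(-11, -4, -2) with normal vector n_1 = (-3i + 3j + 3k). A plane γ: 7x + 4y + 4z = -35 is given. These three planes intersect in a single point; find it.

β: n_1·r = n_1·W gives -3x + 3y + 3z = 15.
Solving the 3×3 linear system -2x + 3y - 2z = 25, -3x + 3y + 3z = 15, 7x + 4y + 4z = -35 (e.g. by elimination or Cramer's rule, determinant = 165) gives (-5, 3, -3).

(-5, 3, -3)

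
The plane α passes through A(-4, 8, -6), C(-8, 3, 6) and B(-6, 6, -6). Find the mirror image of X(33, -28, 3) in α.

AC = (-4, -5, 12), AB = (-2, -2, 0); a normal to α is AC × AB = (24, -24, -2).
Using A: α has equation 24x - 24y - 2z = -276.
λ = (n·X − d)/|n|² = (1458 − (-276))/1156 = 3/2.
Reflection = X − 2λn = (33, -28, 3) − 3·(24, -24, -2) = (-39, 44, 9).

(-39, 44, 9)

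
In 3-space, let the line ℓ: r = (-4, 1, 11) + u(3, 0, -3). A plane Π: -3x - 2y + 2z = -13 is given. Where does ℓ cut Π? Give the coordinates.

(5, 1, 2)

Substitute r = (-4, 1, 11) + t(3, 0, -3) into the plane: 32 + (-15)t = -13, so t = 3.
Intersection: (-4, 1, 11) + 3·(3, 0, -3) = (5, 1, 2).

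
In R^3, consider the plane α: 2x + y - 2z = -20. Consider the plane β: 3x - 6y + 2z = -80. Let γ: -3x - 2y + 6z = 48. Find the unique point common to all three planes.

Solving the 3×3 linear system 2x + y - 2z = -20, 3x - 6y + 2z = -80, -3x - 2y + 6z = 48 (e.g. by elimination or Cramer's rule, determinant = -40) gives (-8, 12, 8).

(-8, 12, 8)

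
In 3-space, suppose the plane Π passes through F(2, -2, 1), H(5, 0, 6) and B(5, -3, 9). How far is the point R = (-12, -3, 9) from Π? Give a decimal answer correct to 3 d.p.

14.538

FH = (3, 2, 5), FB = (3, -1, 8); a normal to Π is FH × FB = (21, -9, -9).
Using F: Π has equation 21x - 9y - 9z = 51.
n·R − d = (21)·(-12) + (-9)·(-3) + (-9)·(9) − 51 = -357; |n| = √603.
Distance = |-357| / √603 = 357/√603 ≈ 14.538.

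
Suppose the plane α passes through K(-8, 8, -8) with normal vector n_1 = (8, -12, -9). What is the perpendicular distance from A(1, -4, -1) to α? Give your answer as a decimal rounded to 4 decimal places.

9.0000

α: n_1·r = n_1·K gives 8x - 12y - 9z = -88.
n·A − d = (8)·(1) + (-12)·(-4) + (-9)·(-1) − (-88) = 153; |n| = √289.
Distance = |153| / √289 = 153/√289 ≈ 9.0000.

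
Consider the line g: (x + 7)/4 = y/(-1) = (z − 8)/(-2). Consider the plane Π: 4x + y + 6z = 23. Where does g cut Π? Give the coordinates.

g has direction (4, -1, -2) through (-7, 0, 8).
Substitute r = (-7, 0, 8) + t(4, -1, -2) into the plane: 20 + 3t = 23, so t = 1.
Intersection: (-7, 0, 8) + 1·(4, -1, -2) = (-3, -1, 6).

(-3, -1, 6)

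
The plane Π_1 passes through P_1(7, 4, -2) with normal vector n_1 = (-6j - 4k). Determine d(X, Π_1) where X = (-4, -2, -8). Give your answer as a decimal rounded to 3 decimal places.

8.321

Π_1: n_1·r = n_1·P_1 gives -6y - 4z = -16.
n·X − d = (0)·(-4) + (-6)·(-2) + (-4)·(-8) − (-16) = 60; |n| = √52.
Distance = |60| / √52 = 60/√52 ≈ 8.321.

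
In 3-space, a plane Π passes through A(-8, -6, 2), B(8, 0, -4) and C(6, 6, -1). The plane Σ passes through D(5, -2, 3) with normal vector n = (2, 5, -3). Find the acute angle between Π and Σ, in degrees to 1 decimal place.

AB = (16, 6, -6), AC = (14, 12, -3); a normal to Π is AB × AC = (54, -36, 108).
Using A: Π has equation 54x - 36y + 108z = 0.
Σ: n·r = n·D gives 2x + 5y - 3z = -9.
cos θ = |n₁·n₂| / (|n₁||n₂|) = |-396| / (√15876 · √38).
θ = arccos(0.50984) ≈ 59.3°.

59.3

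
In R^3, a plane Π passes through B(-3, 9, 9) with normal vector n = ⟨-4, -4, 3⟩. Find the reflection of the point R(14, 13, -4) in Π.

(-10, -11, 14)

Π: n·r = n·B gives -4x - 4y + 3z = 3.
λ = (n·R − d)/|n|² = (-120 − 3)/41 = -3.
Reflection = R − 2λn = (14, 13, -4) − (-6)·(-4, -4, 3) = (-10, -11, 14).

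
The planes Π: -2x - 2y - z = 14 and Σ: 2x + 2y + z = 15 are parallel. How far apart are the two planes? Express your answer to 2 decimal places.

Rescale Σ by 1/(-1): -2x - 2y - z = -15. Then distance = |14 − (-15)| / √9 ≈ 9.67.

9.67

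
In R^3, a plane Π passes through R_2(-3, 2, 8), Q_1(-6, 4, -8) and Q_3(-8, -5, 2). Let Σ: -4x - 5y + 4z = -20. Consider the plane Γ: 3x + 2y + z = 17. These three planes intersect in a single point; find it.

R_2Q_1 = (-3, 2, -16), R_2Q_3 = (-5, -7, -6); a normal to Π is R_2Q_1 × R_2Q_3 = (-124, 62, 31).
Using R_2: Π has equation -124x + 62y + 31z = 744.
Solving the 3×3 linear system -124x + 62y + 31z = 744, -4x - 5y + 4z = -20, 3x + 2y + z = 17 (e.g. by elimination or Cramer's rule, determinant = 2821) gives (-1, 8, 4).

(-1, 8, 4)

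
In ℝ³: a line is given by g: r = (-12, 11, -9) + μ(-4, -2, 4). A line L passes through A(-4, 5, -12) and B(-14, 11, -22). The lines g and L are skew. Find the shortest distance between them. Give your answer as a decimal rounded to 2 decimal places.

A direction vector for L is B − A = (-10, 6, -10).
Common perpendicular direction n = (-4, -2, 4) × (-10, 6, -10) = (-4, -80, -44).
With w = (-4, 5, -12) − (-12, 11, -9) = (8, -6, -3), w · n = 580.
Distance = |w · n| / |n| = |580| / √8352 ≈ 6.35.

6.35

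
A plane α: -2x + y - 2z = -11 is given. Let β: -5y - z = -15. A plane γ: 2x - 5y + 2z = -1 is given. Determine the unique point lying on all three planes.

(7, 3, 0)

Solving the 3×3 linear system -2x + y - 2z = -11, -5y - z = -15, 2x - 5y + 2z = -1 (e.g. by elimination or Cramer's rule, determinant = 8) gives (7, 3, 0).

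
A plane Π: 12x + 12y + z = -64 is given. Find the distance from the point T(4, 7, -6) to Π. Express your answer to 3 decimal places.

n·T − d = (12)·(4) + (12)·(7) + (1)·(-6) − (-64) = 190; |n| = √289.
Distance = |190| / √289 = 190/√289 ≈ 11.176.

11.176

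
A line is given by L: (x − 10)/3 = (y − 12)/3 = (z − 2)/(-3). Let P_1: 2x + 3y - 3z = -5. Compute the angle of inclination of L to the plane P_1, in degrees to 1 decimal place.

80.0

L has direction (3, 3, -3) through (10, 12, 2).
sin θ = |n·v| / (|n||v|) = |24| / (√22 · √27) = 0.98473.
θ ≈ 80.0°.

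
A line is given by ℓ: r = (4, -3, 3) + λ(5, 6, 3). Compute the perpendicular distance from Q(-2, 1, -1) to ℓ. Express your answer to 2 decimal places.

Taking (4, -3, 3) on ℓ with direction v = (5, 6, 3): w = Q − (4, -3, 3) = (-6, 4, -4), and w × v = (36, -2, -56).
Distance = |w × v| / |v| = √4436 / √70 ≈ 7.96.

7.96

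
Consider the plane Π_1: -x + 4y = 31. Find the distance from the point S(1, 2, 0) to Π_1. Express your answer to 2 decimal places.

5.82

n·S − d = (-1)·(1) + (4)·(2) + (0)·(0) − 31 = -24; |n| = √17.
Distance = |-24| / √17 = 24/√17 ≈ 5.82.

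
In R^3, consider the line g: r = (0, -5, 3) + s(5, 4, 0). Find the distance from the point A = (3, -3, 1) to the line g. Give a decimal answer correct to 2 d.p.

Taking (0, -5, 3) on g with direction v = (5, 4, 0): w = A − (0, -5, 3) = (3, 2, -2), and w × v = (8, -10, 2).
Distance = |w × v| / |v| = √168 / √41 ≈ 2.02.

2.02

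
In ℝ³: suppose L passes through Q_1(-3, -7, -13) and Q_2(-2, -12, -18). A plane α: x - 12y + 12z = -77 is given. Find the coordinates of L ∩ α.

A direction vector for L is Q_2 − Q_1 = (1, -5, -5).
Substitute r = (-3, -7, -13) + t(1, -5, -5) into the plane: -75 + 1t = -77, so t = -2.
Intersection: (-3, -7, -13) + (-2)·(1, -5, -5) = (-5, 3, -3).

(-5, 3, -3)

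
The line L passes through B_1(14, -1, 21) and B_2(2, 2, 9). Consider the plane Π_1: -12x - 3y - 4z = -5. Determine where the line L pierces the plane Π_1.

(-2, 3, 5)

A direction vector for L is B_2 − B_1 = (-12, 3, -12).
Substitute r = (14, -1, 21) + t(-12, 3, -12) into the plane: -249 + 183t = -5, so t = 4/3.
Intersection: (14, -1, 21) + (4/3)·(-12, 3, -12) = (-2, 3, 5).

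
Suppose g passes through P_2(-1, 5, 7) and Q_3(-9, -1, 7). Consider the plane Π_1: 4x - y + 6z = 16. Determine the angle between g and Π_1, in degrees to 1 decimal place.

A direction vector for g is Q_3 − P_2 = (-8, -6, 0).
sin θ = |n·v| / (|n||v|) = |-26| / (√53 · √100) = 0.35714.
θ ≈ 20.9°.

20.9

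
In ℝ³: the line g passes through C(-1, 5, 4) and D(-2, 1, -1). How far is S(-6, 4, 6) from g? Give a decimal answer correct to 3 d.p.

A direction vector for g is D − C = (-1, -4, -5).
Taking (-1, 5, 4) on g with direction v = (-1, -4, -5): w = S − (-1, 5, 4) = (-5, -1, 2), and w × v = (13, -27, 19).
Distance = |w × v| / |v| = √1259 / √42 ≈ 5.475.

5.475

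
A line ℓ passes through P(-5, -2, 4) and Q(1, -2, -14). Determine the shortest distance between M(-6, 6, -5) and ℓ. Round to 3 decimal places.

A direction vector for ℓ is Q − P = (6, 0, -18).
Taking (-5, -2, 4) on ℓ with direction v = (6, 0, -18): w = M − (-5, -2, 4) = (-1, 8, -9), and w × v = (-144, -72, -48).
Distance = |w × v| / |v| = √28224 / √360 ≈ 8.854.

8.854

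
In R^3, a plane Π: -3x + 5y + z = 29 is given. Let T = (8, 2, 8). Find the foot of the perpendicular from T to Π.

(5, 7, 9)

Foot = T − λn with λ = (n·T − d)/|n|² = (-6 − 29)/35 = -1.
Foot = (8, 2, 8) − (-1)·(-3, 5, 1) = (5, 7, 9).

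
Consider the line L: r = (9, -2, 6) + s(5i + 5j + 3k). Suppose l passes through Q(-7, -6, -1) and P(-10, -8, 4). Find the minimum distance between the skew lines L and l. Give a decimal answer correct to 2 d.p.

A direction vector for l is P − Q = (-3, -2, 5).
Common perpendicular direction n = (5, 5, 3) × (-3, -2, 5) = (31, -34, 5).
With w = (-7, -6, -1) − (9, -2, 6) = (-16, -4, -7), w · n = -395.
Distance = |w · n| / |n| = |-395| / √2142 ≈ 8.53.

8.53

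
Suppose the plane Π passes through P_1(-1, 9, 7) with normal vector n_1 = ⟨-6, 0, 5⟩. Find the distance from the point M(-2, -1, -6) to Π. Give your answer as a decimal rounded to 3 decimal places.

7.554

Π: n_1·r = n_1·P_1 gives -6x + 5z = 41.
n·M − d = (-6)·(-2) + (0)·(-1) + (5)·(-6) − 41 = -59; |n| = √61.
Distance = |-59| / √61 = 59/√61 ≈ 7.554.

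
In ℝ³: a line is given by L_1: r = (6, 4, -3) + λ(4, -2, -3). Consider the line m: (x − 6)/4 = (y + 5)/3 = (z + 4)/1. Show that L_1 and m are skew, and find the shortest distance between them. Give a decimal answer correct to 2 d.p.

m has direction (4, 3, 1) through (6, -5, -4).
Common perpendicular direction n = (4, -2, -3) × (4, 3, 1) = (7, -16, 20).
With w = (6, -5, -4) − (6, 4, -3) = (0, -9, -1), w · n = 124.
Since n ≠ 0 the lines are not parallel, and w · n = 124 ≠ 0 so they do not intersect; hence they are skew.
Distance = |w · n| / |n| = |124| / √705 ≈ 4.67.

4.67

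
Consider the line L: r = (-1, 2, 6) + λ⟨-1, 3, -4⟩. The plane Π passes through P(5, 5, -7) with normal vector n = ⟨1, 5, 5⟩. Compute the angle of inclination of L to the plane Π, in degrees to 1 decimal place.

Π: n·r = n·P gives x + 5y + 5z = -5.
sin θ = |n·v| / (|n||v|) = |-6| / (√51 · √26) = 0.16477.
θ ≈ 9.5°.

9.5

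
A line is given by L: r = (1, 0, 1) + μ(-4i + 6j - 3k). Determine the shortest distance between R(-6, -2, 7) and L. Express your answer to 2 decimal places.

9.43

Taking (1, 0, 1) on L with direction v = (-4, 6, -3): w = R − (1, 0, 1) = (-7, -2, 6), and w × v = (-30, -45, -50).
Distance = |w × v| / |v| = √5425 / √61 ≈ 9.43.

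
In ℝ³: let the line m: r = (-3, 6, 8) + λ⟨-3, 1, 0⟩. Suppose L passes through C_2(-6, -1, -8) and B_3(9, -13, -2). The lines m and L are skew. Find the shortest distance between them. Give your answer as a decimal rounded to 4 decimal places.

A direction vector for L is B_3 − C_2 = (15, -12, 6).
Common perpendicular direction n = (-3, 1, 0) × (15, -12, 6) = (6, 18, 21).
With w = (-6, -1, -8) − (-3, 6, 8) = (-3, -7, -16), w · n = -480.
Distance = |w · n| / |n| = |-480| / √801 ≈ 16.9600.

16.9600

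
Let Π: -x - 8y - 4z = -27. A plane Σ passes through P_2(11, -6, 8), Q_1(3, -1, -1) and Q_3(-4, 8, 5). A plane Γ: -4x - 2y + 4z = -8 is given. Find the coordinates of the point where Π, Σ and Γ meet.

(-5, 6, -4)

P_2Q_1 = (-8, 5, -9), P_2Q_3 = (-15, 14, -3); a normal to Σ is P_2Q_1 × P_2Q_3 = (111, 111, -37).
Using P_2: Σ has equation 111x + 111y - 37z = 259.
Solving the 3×3 linear system -x - 8y - 4z = -27, 111x + 111y - 37z = 259, -4x - 2y + 4z = -8 (e.g. by elimination or Cramer's rule, determinant = 1110) gives (-5, 6, -4).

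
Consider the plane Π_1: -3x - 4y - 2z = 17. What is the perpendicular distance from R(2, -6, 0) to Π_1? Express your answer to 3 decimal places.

0.186

n·R − d = (-3)·(2) + (-4)·(-6) + (-2)·(0) − 17 = 1; |n| = √29.
Distance = |1| / √29 = 1/√29 ≈ 0.186.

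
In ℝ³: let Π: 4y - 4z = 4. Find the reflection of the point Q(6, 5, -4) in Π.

(6, -3, 4)

λ = (n·Q − d)/|n|² = (36 − 4)/32 = 1.
Reflection = Q − 2λn = (6, 5, -4) − 2·(0, 4, -4) = (6, -3, 4).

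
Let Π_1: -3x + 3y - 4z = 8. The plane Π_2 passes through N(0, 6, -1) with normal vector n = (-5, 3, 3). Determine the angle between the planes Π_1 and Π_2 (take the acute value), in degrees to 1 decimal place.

Π_2: n·r = n·N gives -5x + 3y + 3z = 15.
cos θ = |n₁·n₂| / (|n₁||n₂|) = |12| / (√34 · √43).
θ = arccos(0.31384) ≈ 71.7°.

71.7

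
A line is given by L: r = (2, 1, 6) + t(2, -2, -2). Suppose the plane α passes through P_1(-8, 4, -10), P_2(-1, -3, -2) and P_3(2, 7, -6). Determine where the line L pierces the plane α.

P_1P_2 = (7, -7, 8), P_1P_3 = (10, 3, 4); a normal to α is P_1P_2 × P_1P_3 = (-52, 52, 91).
Using P_1: α has equation -52x + 52y + 91z = -286.
Substitute r = (2, 1, 6) + t(2, -2, -2) into the plane: 494 + (-390)t = -286, so t = 2.
Intersection: (2, 1, 6) + 2·(2, -2, -2) = (6, -3, 2).

(6, -3, 2)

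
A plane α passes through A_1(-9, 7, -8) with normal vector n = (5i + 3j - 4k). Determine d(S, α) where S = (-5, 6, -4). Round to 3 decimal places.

0.141

α: n·r = n·A_1 gives 5x + 3y - 4z = 8.
n·S − d = (5)·(-5) + (3)·(6) + (-4)·(-4) − 8 = 1; |n| = √50.
Distance = |1| / √50 = 1/√50 ≈ 0.141.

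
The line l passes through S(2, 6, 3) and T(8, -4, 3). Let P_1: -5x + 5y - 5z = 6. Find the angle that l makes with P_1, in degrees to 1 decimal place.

A direction vector for l is T − S = (6, -10, 0).
sin θ = |n·v| / (|n||v|) = |-80| / (√75 · √136) = 0.79212.
θ ≈ 52.4°.

52.4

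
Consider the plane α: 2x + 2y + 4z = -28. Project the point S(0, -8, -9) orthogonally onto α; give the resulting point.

(2, -6, -5)

Foot = S − λn with λ = (n·S − d)/|n|² = (-52 − (-28))/24 = -1.
Foot = (0, -8, -9) − (-1)·(2, 2, 4) = (2, -6, -5).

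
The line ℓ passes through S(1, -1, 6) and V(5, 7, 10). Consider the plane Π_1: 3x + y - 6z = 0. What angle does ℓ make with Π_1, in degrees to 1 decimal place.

3.5

A direction vector for ℓ is V − S = (4, 8, 4).
sin θ = |n·v| / (|n||v|) = |-4| / (√46 · √96) = 0.06019.
θ ≈ 3.5°.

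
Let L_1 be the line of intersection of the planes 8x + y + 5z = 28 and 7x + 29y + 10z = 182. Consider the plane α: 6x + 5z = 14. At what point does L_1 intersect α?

Direction of L_1: (8, 1, 5) × (7, 29, 10) = (-135, -45, 225).
A point on L_1: solving the two plane equations with x = 7 gives (7, 7, -7).
Substitute r = (7, 7, -7) + t(-135, -45, 225) into the plane: 7 + 315t = 14, so t = 1/45.
Intersection: (7, 7, -7) + (1/45)·(-135, -45, 225) = (4, 6, -2).

(4, 6, -2)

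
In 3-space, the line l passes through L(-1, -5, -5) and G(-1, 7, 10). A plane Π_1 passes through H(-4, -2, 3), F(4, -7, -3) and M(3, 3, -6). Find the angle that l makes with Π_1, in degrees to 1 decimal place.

44.5

A direction vector for l is G − L = (0, 12, 15).
HF = (8, -5, -6), HM = (7, 5, -9); a normal to Π_1 is HF × HM = (75, 30, 75).
Using H: Π_1 has equation 75x + 30y + 75z = -135.
sin θ = |n·v| / (|n||v|) = |1485| / (√12150 · √369) = 0.70133.
θ ≈ 44.5°.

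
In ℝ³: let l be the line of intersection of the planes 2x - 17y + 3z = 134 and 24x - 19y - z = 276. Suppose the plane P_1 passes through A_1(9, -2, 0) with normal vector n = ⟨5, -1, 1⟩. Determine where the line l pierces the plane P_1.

(7, -6, 6)

Direction of l: (2, -17, 3) × (24, -19, -1) = (74, 74, 370).
A point on l: solving the two plane equations with x = 11 gives (11, -2, 26).
P_1: n·r = n·A_1 gives 5x - y + z = 47.
Substitute r = (11, -2, 26) + t(74, 74, 370) into the plane: 83 + 666t = 47, so t = -2/37.
Intersection: (11, -2, 26) + (-2/37)·(74, 74, 370) = (7, -6, 6).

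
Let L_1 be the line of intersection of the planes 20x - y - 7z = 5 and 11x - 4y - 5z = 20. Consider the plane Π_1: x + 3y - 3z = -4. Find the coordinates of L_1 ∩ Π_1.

Direction of L_1: (20, -1, -7) × (11, -4, -5) = (-23, 23, -69).
A point on L_1: solving the two plane equations with x = 3 gives (3, -8, 9).
Substitute r = (3, -8, 9) + t(-23, 23, -69) into the plane: -48 + 253t = -4, so t = 4/23.
Intersection: (3, -8, 9) + (4/23)·(-23, 23, -69) = (-1, -4, -3).

(-1, -4, -3)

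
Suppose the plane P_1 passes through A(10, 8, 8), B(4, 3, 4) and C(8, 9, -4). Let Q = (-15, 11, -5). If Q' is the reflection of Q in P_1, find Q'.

(9, -13, -11)

AB = (-6, -5, -4), AC = (-2, 1, -12); a normal to P_1 is AB × AC = (64, -64, -16).
Using A: P_1 has equation 64x - 64y - 16z = 0.
λ = (n·Q − d)/|n|² = (-1584 − 0)/8448 = -3/16.
Reflection = Q − 2λn = (-15, 11, -5) − (-3/8)·(64, -64, -16) = (9, -13, -11).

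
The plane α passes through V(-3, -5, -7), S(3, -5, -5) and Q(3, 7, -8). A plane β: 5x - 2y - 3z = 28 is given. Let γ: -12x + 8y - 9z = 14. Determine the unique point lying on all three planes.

(0, -5, -6)

VS = (6, 0, 2), VQ = (6, 12, -1); a normal to α is VS × VQ = (-24, 18, 72).
Using V: α has equation -24x + 18y + 72z = -522.
Solving the 3×3 linear system -24x + 18y + 72z = -522, 5x - 2y - 3z = 28, -12x + 8y - 9z = 14 (e.g. by elimination or Cramer's rule, determinant = 1602) gives (0, -5, -6).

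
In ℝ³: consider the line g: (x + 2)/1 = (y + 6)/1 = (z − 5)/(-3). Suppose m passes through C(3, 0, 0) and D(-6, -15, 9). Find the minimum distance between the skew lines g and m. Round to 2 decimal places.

1.03

g has direction (1, 1, -3) through (-2, -6, 5).
A direction vector for m is D − C = (-9, -15, 9).
Common perpendicular direction n = (1, 1, -3) × (-9, -15, 9) = (-36, 18, -6).
With w = (3, 0, 0) − (-2, -6, 5) = (5, 6, -5), w · n = -42.
Distance = |w · n| / |n| = |-42| / √1656 ≈ 1.03.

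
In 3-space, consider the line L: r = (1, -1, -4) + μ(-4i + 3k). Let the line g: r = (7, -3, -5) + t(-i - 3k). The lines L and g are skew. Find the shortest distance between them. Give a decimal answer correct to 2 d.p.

Common perpendicular direction n = (-4, 0, 3) × (-1, 0, -3) = (0, -15, 0).
With w = (7, -3, -5) − (1, -1, -4) = (6, -2, -1), w · n = 30.
Distance = |w · n| / |n| = |30| / √225 ≈ 2.00.

2.00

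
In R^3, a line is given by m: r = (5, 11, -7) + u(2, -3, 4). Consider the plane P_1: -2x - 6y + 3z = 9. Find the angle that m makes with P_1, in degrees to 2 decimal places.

sin θ = |n·v| / (|n||v|) = |26| / (√49 · √29) = 0.68973.
θ ≈ 43.61°.

43.61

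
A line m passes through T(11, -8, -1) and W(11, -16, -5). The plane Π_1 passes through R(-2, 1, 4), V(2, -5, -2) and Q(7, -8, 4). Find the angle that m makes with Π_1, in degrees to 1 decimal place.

A direction vector for m is W − T = (0, -8, -4).
RV = (4, -6, -6), RQ = (9, -9, 0); a normal to Π_1 is RV × RQ = (-54, -54, 18).
Using R: Π_1 has equation -54x - 54y + 18z = 126.
sin θ = |n·v| / (|n||v|) = |360| / (√6156 · √80) = 0.51299.
θ ≈ 30.9°.

30.9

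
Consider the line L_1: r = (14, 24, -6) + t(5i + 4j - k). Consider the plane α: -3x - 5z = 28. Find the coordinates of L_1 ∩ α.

(-6, 8, -2)

Substitute r = (14, 24, -6) + t(5, 4, -1) into the plane: -12 + (-10)t = 28, so t = -4.
Intersection: (14, 24, -6) + (-4)·(5, 4, -1) = (-6, 8, -2).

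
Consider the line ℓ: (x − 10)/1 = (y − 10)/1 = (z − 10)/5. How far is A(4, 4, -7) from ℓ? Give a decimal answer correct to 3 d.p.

ℓ has direction (1, 1, 5) through (10, 10, 10).
Taking (10, 10, 10) on ℓ with direction v = (1, 1, 5): w = A − (10, 10, 10) = (-6, -6, -17), and w × v = (-13, 13, 0).
Distance = |w × v| / |v| = √338 / √27 ≈ 3.538.

3.538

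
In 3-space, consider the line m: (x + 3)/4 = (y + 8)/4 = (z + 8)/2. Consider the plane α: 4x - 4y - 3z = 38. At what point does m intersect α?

(1, -4, -6)

m has direction (4, 4, 2) through (-3, -8, -8).
Substitute r = (-3, -8, -8) + t(4, 4, 2) into the plane: 44 + (-6)t = 38, so t = 1.
Intersection: (-3, -8, -8) + 1·(4, 4, 2) = (1, -4, -6).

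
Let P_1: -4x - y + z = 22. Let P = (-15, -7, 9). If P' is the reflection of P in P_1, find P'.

(9, -1, 3)

λ = (n·P − d)/|n|² = (76 − 22)/18 = 3.
Reflection = P − 2λn = (-15, -7, 9) − 6·(-4, -1, 1) = (9, -1, 3).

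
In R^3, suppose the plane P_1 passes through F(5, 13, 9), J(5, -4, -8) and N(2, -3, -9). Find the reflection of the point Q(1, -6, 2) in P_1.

FJ = (0, -17, -17), FN = (-3, -16, -18); a normal to P_1 is FJ × FN = (34, 51, -51).
Using F: P_1 has equation 34x + 51y - 51z = 374.
λ = (n·Q − d)/|n|² = (-374 − 374)/6358 = -2/17.
Reflection = Q − 2λn = (1, -6, 2) − (-4/17)·(34, 51, -51) = (9, 6, -10).

(9, 6, -10)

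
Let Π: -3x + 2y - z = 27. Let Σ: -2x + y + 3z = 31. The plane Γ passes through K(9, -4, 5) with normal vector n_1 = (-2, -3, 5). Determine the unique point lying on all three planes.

Γ: n_1·r = n_1·K gives -2x - 3y + 5z = 19.
Solving the 3×3 linear system -3x + 2y - z = 27, -2x + y + 3z = 31, -2x - 3y + 5z = 19 (e.g. by elimination or Cramer's rule, determinant = -42) gives (-7, 5, 4).

(-7, 5, 4)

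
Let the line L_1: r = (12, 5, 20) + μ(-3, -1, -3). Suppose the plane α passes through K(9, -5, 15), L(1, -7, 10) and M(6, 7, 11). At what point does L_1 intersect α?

(0, 1, 8)

KL = (-8, -2, -5), KM = (-3, 12, -4); a normal to α is KL × KM = (68, -17, -102).
Using K: α has equation 68x - 17y - 102z = -833.
Substitute r = (12, 5, 20) + t(-3, -1, -3) into the plane: -1309 + 119t = -833, so t = 4.
Intersection: (12, 5, 20) + 4·(-3, -1, -3) = (0, 1, 8).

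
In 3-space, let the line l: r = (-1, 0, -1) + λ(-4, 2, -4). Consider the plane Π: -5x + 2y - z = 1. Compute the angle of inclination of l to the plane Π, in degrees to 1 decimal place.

58.4

sin θ = |n·v| / (|n||v|) = |28| / (√30 · √36) = 0.85201.
θ ≈ 58.4°.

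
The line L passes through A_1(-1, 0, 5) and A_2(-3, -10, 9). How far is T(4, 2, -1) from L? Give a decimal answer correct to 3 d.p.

6.380

A direction vector for L is A_2 − A_1 = (-2, -10, 4).
Taking (-1, 0, 5) on L with direction v = (-2, -10, 4): w = T − (-1, 0, 5) = (5, 2, -6), and w × v = (-52, -8, -46).
Distance = |w × v| / |v| = √4884 / √120 ≈ 6.380.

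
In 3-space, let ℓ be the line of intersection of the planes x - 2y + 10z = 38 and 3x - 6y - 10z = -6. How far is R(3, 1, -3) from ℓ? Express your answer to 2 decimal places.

6.77

Direction of ℓ: (1, -2, 10) × (3, -6, -10) = (80, 40, 0).
A point on ℓ: solving the two plane equations with x = -8 gives (-8, -8, 3).
Taking (-8, -8, 3) on ℓ with direction v = (80, 40, 0): w = R − (-8, -8, 3) = (11, 9, -6), and w × v = (240, -480, -280).
Distance = |w × v| / |v| = √366400 / √8000 ≈ 6.77.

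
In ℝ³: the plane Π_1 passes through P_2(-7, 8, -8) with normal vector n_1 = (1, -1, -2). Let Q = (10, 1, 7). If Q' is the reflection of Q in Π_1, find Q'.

(12, -1, 3)

Π_1: n_1·r = n_1·P_2 gives x - y - 2z = 1.
λ = (n·Q − d)/|n|² = (-5 − 1)/6 = -1.
Reflection = Q − 2λn = (10, 1, 7) − (-2)·(1, -1, -2) = (12, -1, 3).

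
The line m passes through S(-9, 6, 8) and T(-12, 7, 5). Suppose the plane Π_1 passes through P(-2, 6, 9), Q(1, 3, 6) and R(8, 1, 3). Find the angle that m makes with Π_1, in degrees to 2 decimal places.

51.15

A direction vector for m is T − S = (-3, 1, -3).
PQ = (3, -3, -3), PR = (10, -5, -6); a normal to Π_1 is PQ × PR = (3, -12, 15).
Using P: Π_1 has equation 3x - 12y + 15z = 57.
sin θ = |n·v| / (|n||v|) = |-66| / (√378 · √19) = 0.77879.
θ ≈ 51.15°.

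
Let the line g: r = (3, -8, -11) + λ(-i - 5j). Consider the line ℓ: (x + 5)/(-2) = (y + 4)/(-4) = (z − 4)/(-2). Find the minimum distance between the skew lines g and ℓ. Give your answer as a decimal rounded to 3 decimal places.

15.044

ℓ has direction (-2, -4, -2) through (-5, -4, 4).
Common perpendicular direction n = (-1, -5, 0) × (-2, -4, -2) = (10, -2, -6).
With w = (-5, -4, 4) − (3, -8, -11) = (-8, 4, 15), w · n = -178.
Distance = |w · n| / |n| = |-178| / √140 ≈ 15.044.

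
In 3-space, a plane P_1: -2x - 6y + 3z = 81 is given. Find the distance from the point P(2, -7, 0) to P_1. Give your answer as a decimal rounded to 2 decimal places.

n·P − d = (-2)·(2) + (-6)·(-7) + (3)·(0) − 81 = -43; |n| = √49.
Distance = |-43| / √49 = 43/√49 ≈ 6.14.

6.14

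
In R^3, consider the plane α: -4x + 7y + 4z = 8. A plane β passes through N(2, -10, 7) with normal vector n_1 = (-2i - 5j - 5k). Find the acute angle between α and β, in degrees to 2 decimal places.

β: n_1·r = n_1·N gives -2x - 5y - 5z = 11.
cos θ = |n₁·n₂| / (|n₁||n₂|) = |-47| / (√81 · √54).
θ = arccos(0.71065) ≈ 44.71°.

44.71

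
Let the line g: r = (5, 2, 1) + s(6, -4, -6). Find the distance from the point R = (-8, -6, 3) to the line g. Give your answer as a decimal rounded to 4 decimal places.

14.0987

Taking (5, 2, 1) on g with direction v = (6, -4, -6): w = R − (5, 2, 1) = (-13, -8, 2), and w × v = (56, -66, 100).
Distance = |w × v| / |v| = √17492 / √88 ≈ 14.0987.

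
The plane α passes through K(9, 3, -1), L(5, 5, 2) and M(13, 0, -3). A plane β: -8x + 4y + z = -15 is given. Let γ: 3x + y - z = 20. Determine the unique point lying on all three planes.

(5, 6, 1)

KL = (-4, 2, 3), KM = (4, -3, -2); a normal to α is KL × KM = (5, 4, 4).
Using K: α has equation 5x + 4y + 4z = 53.
Solving the 3×3 linear system 5x + 4y + 4z = 53, -8x + 4y + z = -15, 3x + y - z = 20 (e.g. by elimination or Cramer's rule, determinant = -125) gives (5, 6, 1).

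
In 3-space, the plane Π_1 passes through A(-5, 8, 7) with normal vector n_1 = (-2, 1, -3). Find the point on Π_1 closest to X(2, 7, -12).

(8, 4, -3)

Π_1: n_1·r = n_1·A gives -2x + y - 3z = -3.
Foot = X − λn with λ = (n·X − d)/|n|² = (39 − (-3))/14 = 3.
Foot = (2, 7, -12) − 3·(-2, 1, -3) = (8, 4, -3).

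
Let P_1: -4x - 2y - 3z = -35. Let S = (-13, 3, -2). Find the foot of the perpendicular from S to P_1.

(-1, 9, 7)

Foot = S − λn with λ = (n·S − d)/|n|² = (52 − (-35))/29 = 3.
Foot = (-13, 3, -2) − 3·(-4, -2, -3) = (-1, 9, 7).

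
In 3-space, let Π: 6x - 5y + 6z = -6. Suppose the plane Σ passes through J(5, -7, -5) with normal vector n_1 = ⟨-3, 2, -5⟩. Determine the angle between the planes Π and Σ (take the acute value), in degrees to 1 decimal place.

17.2

Σ: n_1·r = n_1·J gives -3x + 2y - 5z = -4.
cos θ = |n₁·n₂| / (|n₁||n₂|) = |-58| / (√97 · √38).
θ = arccos(0.95532) ≈ 17.2°.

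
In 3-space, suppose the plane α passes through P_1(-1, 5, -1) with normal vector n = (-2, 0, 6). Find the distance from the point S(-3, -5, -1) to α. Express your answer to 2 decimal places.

α: n·r = n·P_1 gives -2x + 6z = -4.
n·S − d = (-2)·(-3) + (0)·(-5) + (6)·(-1) − (-4) = 4; |n| = √40.
Distance = |4| / √40 = 4/√40 ≈ 0.63.

0.63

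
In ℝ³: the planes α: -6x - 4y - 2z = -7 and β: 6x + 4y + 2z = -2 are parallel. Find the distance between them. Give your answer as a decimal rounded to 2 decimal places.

Rescale β by 1/(-1): -6x - 4y - 2z = 2. Then distance = |-7 − 2| / √56 ≈ 1.20.

1.20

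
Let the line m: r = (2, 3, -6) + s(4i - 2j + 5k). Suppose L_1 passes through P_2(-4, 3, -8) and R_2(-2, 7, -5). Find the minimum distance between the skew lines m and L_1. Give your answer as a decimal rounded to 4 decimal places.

3.5298

A direction vector for L_1 is R_2 − P_2 = (2, 4, 3).
Common perpendicular direction n = (4, -2, 5) × (2, 4, 3) = (-26, -2, 20).
With w = (-4, 3, -8) − (2, 3, -6) = (-6, 0, -2), w · n = 116.
Distance = |w · n| / |n| = |116| / √1080 ≈ 3.5298.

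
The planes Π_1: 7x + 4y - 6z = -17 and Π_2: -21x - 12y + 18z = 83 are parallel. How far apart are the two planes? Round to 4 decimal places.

1.0614

Rescale Π_2 by 1/(-3): 7x + 4y - 6z = -83/3. Then distance = |-17 − (-83/3)| / √101 ≈ 1.0614.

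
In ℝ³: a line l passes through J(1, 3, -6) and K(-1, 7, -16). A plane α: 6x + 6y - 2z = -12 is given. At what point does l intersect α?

A direction vector for l is K − J = (-2, 4, -10).
Substitute r = (1, 3, -6) + t(-2, 4, -10) into the plane: 36 + 32t = -12, so t = -3/2.
Intersection: (1, 3, -6) + (-3/2)·(-2, 4, -10) = (4, -3, 9).

(4, -3, 9)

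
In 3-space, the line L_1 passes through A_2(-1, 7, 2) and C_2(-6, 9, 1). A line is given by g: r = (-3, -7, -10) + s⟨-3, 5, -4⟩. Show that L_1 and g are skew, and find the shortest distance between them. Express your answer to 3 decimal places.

A direction vector for L_1 is C_2 − A_2 = (-5, 2, -1).
Common perpendicular direction n = (-5, 2, -1) × (-3, 5, -4) = (-3, -17, -19).
With w = (-3, -7, -10) − (-1, 7, 2) = (-2, -14, -12), w · n = 472.
Since n ≠ 0 the lines are not parallel, and w · n = 472 ≠ 0 so they do not intersect; hence they are skew.
Distance = |w · n| / |n| = |472| / √659 ≈ 18.387.

18.387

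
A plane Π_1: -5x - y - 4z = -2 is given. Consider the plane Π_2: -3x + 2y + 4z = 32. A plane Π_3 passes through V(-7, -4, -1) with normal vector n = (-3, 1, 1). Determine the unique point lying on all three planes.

Π_3: n·r = n·V gives -3x + y + z = 16.
Solving the 3×3 linear system -5x - y - 4z = -2, -3x + 2y + 4z = 32, -3x + y + z = 16 (e.g. by elimination or Cramer's rule, determinant = 7) gives (-4, -2, 6).

(-4, -2, 6)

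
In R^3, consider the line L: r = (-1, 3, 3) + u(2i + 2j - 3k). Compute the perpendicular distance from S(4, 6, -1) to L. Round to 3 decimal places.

1.970

Taking (-1, 3, 3) on L with direction v = (2, 2, -3): w = S − (-1, 3, 3) = (5, 3, -4), and w × v = (-1, 7, 4).
Distance = |w × v| / |v| = √66 / √17 ≈ 1.970.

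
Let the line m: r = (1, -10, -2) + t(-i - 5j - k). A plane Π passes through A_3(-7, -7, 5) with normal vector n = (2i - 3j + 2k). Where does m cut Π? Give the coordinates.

Π: n·r = n·A_3 gives 2x - 3y + 2z = 17.
Substitute r = (1, -10, -2) + t(-1, -5, -1) into the plane: 28 + 11t = 17, so t = -1.
Intersection: (1, -10, -2) + (-1)·(-1, -5, -1) = (2, -5, -1).

(2, -5, -1)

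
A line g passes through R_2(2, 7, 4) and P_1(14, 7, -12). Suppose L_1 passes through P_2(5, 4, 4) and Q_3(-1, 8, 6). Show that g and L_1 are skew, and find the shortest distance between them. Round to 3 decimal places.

A direction vector for g is P_1 − R_2 = (12, 0, -16).
A direction vector for L_1 is Q_3 − P_2 = (-6, 4, 2).
Common perpendicular direction n = (12, 0, -16) × (-6, 4, 2) = (64, 72, 48).
With w = (5, 4, 4) − (2, 7, 4) = (3, -3, 0), w · n = -24.
Since n ≠ 0 the lines are not parallel, and w · n = -24 ≠ 0 so they do not intersect; hence they are skew.
Distance = |w · n| / |n| = |-24| / √11584 ≈ 0.223.

0.223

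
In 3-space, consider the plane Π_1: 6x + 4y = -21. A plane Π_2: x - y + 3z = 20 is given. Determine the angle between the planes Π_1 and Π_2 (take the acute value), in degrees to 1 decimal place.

cos θ = |n₁·n₂| / (|n₁||n₂|) = |2| / (√52 · √11).
θ = arccos(0.08362) ≈ 85.2°.

85.2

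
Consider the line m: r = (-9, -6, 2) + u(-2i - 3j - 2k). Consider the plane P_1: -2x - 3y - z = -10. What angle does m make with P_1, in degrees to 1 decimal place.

76.5

sin θ = |n·v| / (|n||v|) = |15| / (√14 · √17) = 0.97231.
θ ≈ 76.5°.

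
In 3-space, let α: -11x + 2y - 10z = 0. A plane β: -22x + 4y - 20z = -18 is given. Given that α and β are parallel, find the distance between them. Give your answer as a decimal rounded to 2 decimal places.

Rescale β by 1/2: -11x + 2y - 10z = -9. Then distance = |0 − (-9)| / √225 ≈ 0.60.

0.60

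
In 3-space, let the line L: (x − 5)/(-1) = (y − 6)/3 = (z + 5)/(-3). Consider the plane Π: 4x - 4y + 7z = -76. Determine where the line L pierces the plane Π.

L has direction (-1, 3, -3) through (5, 6, -5).
Substitute r = (5, 6, -5) + t(-1, 3, -3) into the plane: -39 + (-37)t = -76, so t = 1.
Intersection: (5, 6, -5) + 1·(-1, 3, -3) = (4, 9, -8).

(4, 9, -8)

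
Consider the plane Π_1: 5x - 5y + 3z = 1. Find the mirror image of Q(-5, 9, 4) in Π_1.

λ = (n·Q − d)/|n|² = (-58 − 1)/59 = -1.
Reflection = Q − 2λn = (-5, 9, 4) − (-2)·(5, -5, 3) = (5, -1, 10).

(5, -1, 10)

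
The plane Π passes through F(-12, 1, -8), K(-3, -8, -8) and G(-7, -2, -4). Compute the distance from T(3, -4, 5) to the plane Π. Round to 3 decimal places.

FK = (9, -9, 0), FG = (5, -3, 4); a normal to Π is FK × FG = (-36, -36, 18).
Using F: Π has equation -36x - 36y + 18z = 252.
n·T − d = (-36)·(3) + (-36)·(-4) + (18)·(5) − 252 = -126; |n| = √2916.
Distance = |-126| / √2916 = 126/√2916 ≈ 2.333.

2.333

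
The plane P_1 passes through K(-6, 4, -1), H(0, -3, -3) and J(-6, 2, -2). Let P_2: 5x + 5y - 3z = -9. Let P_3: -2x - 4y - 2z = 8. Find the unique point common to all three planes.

(-4, 1, -2)

KH = (6, -7, -2), KJ = (0, -2, -1); a normal to P_1 is KH × KJ = (3, 6, -12).
Using K: P_1 has equation 3x + 6y - 12z = 18.
Solving the 3×3 linear system 3x + 6y - 12z = 18, 5x + 5y - 3z = -9, -2x - 4y - 2z = 8 (e.g. by elimination or Cramer's rule, determinant = 150) gives (-4, 1, -2).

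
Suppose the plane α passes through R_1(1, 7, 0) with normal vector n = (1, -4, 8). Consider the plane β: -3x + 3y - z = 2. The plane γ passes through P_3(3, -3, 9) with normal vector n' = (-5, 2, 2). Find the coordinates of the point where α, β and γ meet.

(-3, -4, -5)

α: n·r = n·R_1 gives x - 4y + 8z = -27.
γ: n'·r = n'·P_3 gives -5x + 2y + 2z = -3.
Solving the 3×3 linear system x - 4y + 8z = -27, -3x + 3y - z = 2, -5x + 2y + 2z = -3 (e.g. by elimination or Cramer's rule, determinant = 36) gives (-3, -4, -5).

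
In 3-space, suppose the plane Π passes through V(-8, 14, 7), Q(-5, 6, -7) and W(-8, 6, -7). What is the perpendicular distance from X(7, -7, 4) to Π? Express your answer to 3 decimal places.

VQ = (3, -8, -14), VW = (0, -8, -14); a normal to Π is VQ × VW = (0, 42, -24).
Using V: Π has equation 42y - 24z = 420.
n·X − d = (0)·(7) + (42)·(-7) + (-24)·(4) − 420 = -810; |n| = √2340.
Distance = |-810| / √2340 = 810/√2340 ≈ 16.745.

16.745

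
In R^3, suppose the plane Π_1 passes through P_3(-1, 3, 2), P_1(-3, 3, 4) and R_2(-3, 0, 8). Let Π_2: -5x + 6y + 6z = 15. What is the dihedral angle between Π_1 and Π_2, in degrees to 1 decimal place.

P_3P_1 = (-2, 0, 2), P_3R_2 = (-2, -3, 6); a normal to Π_1 is P_3P_1 × P_3R_2 = (6, 8, 6).
Using P_3: Π_1 has equation 6x + 8y + 6z = 30.
cos θ = |n₁·n₂| / (|n₁||n₂|) = |54| / (√136 · √97).
θ = arccos(0.47015) ≈ 62.0°.

62.0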